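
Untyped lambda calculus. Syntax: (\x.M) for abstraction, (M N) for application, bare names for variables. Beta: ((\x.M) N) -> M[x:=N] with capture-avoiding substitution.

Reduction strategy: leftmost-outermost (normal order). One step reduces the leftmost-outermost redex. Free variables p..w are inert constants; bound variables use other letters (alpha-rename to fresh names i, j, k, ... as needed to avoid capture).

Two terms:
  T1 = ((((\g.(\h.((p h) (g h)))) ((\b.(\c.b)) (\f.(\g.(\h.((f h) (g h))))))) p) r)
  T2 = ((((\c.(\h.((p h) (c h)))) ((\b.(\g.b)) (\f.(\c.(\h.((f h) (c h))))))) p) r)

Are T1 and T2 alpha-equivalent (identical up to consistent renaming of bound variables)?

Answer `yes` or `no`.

Term 1: ((((\g.(\h.((p h) (g h)))) ((\b.(\c.b)) (\f.(\g.(\h.((f h) (g h))))))) p) r)
Term 2: ((((\c.(\h.((p h) (c h)))) ((\b.(\g.b)) (\f.(\c.(\h.((f h) (c h))))))) p) r)
Alpha-equivalence: compare structure up to binder renaming.
Result: True

Answer: yes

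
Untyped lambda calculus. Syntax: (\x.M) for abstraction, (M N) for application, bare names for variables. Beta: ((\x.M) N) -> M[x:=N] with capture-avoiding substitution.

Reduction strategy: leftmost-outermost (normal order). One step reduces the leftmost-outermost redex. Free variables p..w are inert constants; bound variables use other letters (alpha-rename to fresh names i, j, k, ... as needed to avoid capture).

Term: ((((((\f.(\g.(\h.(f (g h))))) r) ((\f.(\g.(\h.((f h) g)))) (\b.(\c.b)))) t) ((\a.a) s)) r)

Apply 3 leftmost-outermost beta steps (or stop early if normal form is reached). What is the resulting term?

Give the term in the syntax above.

Answer: (((r (((\f.(\g.(\h.((f h) g)))) (\b.(\c.b))) t)) ((\a.a) s)) r)

Derivation:
Step 0: ((((((\f.(\g.(\h.(f (g h))))) r) ((\f.(\g.(\h.((f h) g)))) (\b.(\c.b)))) t) ((\a.a) s)) r)
Step 1: (((((\g.(\h.(r (g h)))) ((\f.(\g.(\h.((f h) g)))) (\b.(\c.b)))) t) ((\a.a) s)) r)
Step 2: ((((\h.(r (((\f.(\g.(\h.((f h) g)))) (\b.(\c.b))) h))) t) ((\a.a) s)) r)
Step 3: (((r (((\f.(\g.(\h.((f h) g)))) (\b.(\c.b))) t)) ((\a.a) s)) r)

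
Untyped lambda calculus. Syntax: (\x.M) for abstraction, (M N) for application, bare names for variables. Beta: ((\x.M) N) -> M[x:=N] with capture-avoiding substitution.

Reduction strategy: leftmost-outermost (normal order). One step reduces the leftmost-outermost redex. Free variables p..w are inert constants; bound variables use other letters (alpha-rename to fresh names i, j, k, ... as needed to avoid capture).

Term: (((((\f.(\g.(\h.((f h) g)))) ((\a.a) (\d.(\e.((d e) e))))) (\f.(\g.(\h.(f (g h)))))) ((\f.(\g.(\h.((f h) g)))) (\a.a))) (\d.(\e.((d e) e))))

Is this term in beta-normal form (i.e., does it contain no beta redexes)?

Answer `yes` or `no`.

Answer: no

Derivation:
Term: (((((\f.(\g.(\h.((f h) g)))) ((\a.a) (\d.(\e.((d e) e))))) (\f.(\g.(\h.(f (g h)))))) ((\f.(\g.(\h.((f h) g)))) (\a.a))) (\d.(\e.((d e) e))))
Found 3 beta redex(es).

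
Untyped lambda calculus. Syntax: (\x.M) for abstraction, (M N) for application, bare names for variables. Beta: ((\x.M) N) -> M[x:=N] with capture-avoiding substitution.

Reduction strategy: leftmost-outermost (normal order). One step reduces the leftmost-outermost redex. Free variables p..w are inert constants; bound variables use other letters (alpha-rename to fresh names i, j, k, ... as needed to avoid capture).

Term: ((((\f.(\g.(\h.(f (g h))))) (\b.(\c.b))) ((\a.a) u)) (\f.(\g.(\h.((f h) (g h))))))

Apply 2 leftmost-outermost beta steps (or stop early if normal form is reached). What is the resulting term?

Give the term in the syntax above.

Step 0: ((((\f.(\g.(\h.(f (g h))))) (\b.(\c.b))) ((\a.a) u)) (\f.(\g.(\h.((f h) (g h))))))
Step 1: (((\g.(\h.((\b.(\c.b)) (g h)))) ((\a.a) u)) (\f.(\g.(\h.((f h) (g h))))))
Step 2: ((\h.((\b.(\c.b)) (((\a.a) u) h))) (\f.(\g.(\h.((f h) (g h))))))

Answer: ((\h.((\b.(\c.b)) (((\a.a) u) h))) (\f.(\g.(\h.((f h) (g h))))))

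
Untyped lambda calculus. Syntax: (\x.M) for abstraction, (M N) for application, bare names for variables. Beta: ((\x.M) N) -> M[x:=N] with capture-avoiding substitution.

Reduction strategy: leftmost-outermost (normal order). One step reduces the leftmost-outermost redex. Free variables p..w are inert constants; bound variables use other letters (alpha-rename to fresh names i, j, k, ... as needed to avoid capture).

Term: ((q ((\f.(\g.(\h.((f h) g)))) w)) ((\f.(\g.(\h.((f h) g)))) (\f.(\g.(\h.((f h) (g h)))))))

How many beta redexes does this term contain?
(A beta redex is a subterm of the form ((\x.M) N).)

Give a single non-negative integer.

Answer: 2

Derivation:
Term: ((q ((\f.(\g.(\h.((f h) g)))) w)) ((\f.(\g.(\h.((f h) g)))) (\f.(\g.(\h.((f h) (g h)))))))
  Redex: ((\f.(\g.(\h.((f h) g)))) w)
  Redex: ((\f.(\g.(\h.((f h) g)))) (\f.(\g.(\h.((f h) (g h))))))
Total redexes: 2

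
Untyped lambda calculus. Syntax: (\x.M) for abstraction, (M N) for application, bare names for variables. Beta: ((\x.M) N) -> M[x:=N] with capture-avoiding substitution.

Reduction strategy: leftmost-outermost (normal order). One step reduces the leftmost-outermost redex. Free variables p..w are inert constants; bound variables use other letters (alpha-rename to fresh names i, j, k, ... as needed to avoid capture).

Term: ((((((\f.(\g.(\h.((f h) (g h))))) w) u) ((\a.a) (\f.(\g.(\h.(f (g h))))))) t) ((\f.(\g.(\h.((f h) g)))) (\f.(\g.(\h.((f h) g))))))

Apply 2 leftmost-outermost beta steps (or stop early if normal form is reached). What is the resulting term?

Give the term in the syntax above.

Step 0: ((((((\f.(\g.(\h.((f h) (g h))))) w) u) ((\a.a) (\f.(\g.(\h.(f (g h))))))) t) ((\f.(\g.(\h.((f h) g)))) (\f.(\g.(\h.((f h) g))))))
Step 1: (((((\g.(\h.((w h) (g h)))) u) ((\a.a) (\f.(\g.(\h.(f (g h))))))) t) ((\f.(\g.(\h.((f h) g)))) (\f.(\g.(\h.((f h) g))))))
Step 2: ((((\h.((w h) (u h))) ((\a.a) (\f.(\g.(\h.(f (g h))))))) t) ((\f.(\g.(\h.((f h) g)))) (\f.(\g.(\h.((f h) g))))))

Answer: ((((\h.((w h) (u h))) ((\a.a) (\f.(\g.(\h.(f (g h))))))) t) ((\f.(\g.(\h.((f h) g)))) (\f.(\g.(\h.((f h) g))))))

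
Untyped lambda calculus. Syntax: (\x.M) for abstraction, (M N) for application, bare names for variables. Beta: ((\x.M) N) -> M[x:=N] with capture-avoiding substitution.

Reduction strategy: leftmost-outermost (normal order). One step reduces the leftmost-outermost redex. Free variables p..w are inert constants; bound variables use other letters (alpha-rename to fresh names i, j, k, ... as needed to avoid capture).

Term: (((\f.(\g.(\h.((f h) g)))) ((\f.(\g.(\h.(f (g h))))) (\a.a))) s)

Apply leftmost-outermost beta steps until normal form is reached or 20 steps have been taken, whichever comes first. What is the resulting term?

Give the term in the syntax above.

Answer: (\h.(h s))

Derivation:
Step 0: (((\f.(\g.(\h.((f h) g)))) ((\f.(\g.(\h.(f (g h))))) (\a.a))) s)
Step 1: ((\g.(\h.((((\f.(\g.(\h.(f (g h))))) (\a.a)) h) g))) s)
Step 2: (\h.((((\f.(\g.(\h.(f (g h))))) (\a.a)) h) s))
Step 3: (\h.(((\g.(\h.((\a.a) (g h)))) h) s))
Step 4: (\h.((\i.((\a.a) (h i))) s))
Step 5: (\h.((\a.a) (h s)))
Step 6: (\h.(h s))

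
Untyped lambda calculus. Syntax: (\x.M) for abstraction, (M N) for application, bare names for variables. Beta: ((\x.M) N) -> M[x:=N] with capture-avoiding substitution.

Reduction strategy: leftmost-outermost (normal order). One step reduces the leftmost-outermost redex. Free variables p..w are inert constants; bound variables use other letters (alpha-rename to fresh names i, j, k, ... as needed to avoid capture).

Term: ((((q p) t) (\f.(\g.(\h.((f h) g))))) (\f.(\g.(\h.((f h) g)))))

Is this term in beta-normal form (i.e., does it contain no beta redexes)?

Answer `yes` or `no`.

Term: ((((q p) t) (\f.(\g.(\h.((f h) g))))) (\f.(\g.(\h.((f h) g)))))
No beta redexes found.

Answer: yes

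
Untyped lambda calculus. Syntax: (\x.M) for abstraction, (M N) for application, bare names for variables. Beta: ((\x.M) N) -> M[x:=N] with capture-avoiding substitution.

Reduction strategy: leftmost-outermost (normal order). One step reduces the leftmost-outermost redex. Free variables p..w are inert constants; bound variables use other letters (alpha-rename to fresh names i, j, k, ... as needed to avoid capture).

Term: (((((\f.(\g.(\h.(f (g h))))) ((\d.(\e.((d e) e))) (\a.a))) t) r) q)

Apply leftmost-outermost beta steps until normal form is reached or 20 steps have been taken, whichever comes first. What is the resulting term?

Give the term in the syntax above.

Answer: (((t r) (t r)) q)

Derivation:
Step 0: (((((\f.(\g.(\h.(f (g h))))) ((\d.(\e.((d e) e))) (\a.a))) t) r) q)
Step 1: ((((\g.(\h.(((\d.(\e.((d e) e))) (\a.a)) (g h)))) t) r) q)
Step 2: (((\h.(((\d.(\e.((d e) e))) (\a.a)) (t h))) r) q)
Step 3: ((((\d.(\e.((d e) e))) (\a.a)) (t r)) q)
Step 4: (((\e.(((\a.a) e) e)) (t r)) q)
Step 5: ((((\a.a) (t r)) (t r)) q)
Step 6: (((t r) (t r)) q)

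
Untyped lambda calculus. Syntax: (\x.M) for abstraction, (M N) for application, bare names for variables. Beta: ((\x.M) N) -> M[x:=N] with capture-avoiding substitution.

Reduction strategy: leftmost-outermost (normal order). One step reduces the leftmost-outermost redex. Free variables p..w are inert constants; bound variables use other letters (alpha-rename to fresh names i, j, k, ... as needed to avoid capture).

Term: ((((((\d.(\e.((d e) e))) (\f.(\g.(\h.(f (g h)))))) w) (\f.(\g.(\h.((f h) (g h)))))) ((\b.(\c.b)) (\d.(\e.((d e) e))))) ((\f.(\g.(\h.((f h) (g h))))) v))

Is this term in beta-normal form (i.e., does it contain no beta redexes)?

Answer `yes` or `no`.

Term: ((((((\d.(\e.((d e) e))) (\f.(\g.(\h.(f (g h)))))) w) (\f.(\g.(\h.((f h) (g h)))))) ((\b.(\c.b)) (\d.(\e.((d e) e))))) ((\f.(\g.(\h.((f h) (g h))))) v))
Found 3 beta redex(es).

Answer: no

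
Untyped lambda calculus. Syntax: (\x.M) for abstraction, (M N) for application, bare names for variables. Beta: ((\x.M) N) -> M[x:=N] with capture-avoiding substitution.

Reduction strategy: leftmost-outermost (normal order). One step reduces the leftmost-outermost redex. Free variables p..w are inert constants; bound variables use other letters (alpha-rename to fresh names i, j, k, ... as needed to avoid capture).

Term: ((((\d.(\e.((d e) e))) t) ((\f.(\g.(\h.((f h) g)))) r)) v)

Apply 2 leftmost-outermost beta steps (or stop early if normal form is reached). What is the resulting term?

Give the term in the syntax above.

Step 0: ((((\d.(\e.((d e) e))) t) ((\f.(\g.(\h.((f h) g)))) r)) v)
Step 1: (((\e.((t e) e)) ((\f.(\g.(\h.((f h) g)))) r)) v)
Step 2: (((t ((\f.(\g.(\h.((f h) g)))) r)) ((\f.(\g.(\h.((f h) g)))) r)) v)

Answer: (((t ((\f.(\g.(\h.((f h) g)))) r)) ((\f.(\g.(\h.((f h) g)))) r)) v)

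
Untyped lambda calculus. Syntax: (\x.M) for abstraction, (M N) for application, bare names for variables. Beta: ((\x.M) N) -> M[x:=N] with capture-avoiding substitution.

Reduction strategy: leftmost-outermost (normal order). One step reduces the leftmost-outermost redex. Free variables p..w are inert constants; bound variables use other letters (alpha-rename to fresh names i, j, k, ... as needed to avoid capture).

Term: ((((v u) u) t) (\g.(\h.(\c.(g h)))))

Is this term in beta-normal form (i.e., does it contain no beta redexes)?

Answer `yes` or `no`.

Term: ((((v u) u) t) (\g.(\h.(\c.(g h)))))
No beta redexes found.

Answer: yes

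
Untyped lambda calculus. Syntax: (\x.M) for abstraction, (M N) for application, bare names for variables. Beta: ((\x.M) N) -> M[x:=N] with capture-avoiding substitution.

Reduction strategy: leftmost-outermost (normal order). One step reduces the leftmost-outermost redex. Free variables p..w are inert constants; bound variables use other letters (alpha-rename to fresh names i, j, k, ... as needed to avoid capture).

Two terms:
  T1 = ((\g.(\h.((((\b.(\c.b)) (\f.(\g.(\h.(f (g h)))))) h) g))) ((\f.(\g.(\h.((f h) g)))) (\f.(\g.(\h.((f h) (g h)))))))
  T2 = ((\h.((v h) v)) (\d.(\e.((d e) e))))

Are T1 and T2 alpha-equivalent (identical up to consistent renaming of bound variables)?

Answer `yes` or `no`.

Term 1: ((\g.(\h.((((\b.(\c.b)) (\f.(\g.(\h.(f (g h)))))) h) g))) ((\f.(\g.(\h.((f h) g)))) (\f.(\g.(\h.((f h) (g h)))))))
Term 2: ((\h.((v h) v)) (\d.(\e.((d e) e))))
Alpha-equivalence: compare structure up to binder renaming.
Result: False

Answer: no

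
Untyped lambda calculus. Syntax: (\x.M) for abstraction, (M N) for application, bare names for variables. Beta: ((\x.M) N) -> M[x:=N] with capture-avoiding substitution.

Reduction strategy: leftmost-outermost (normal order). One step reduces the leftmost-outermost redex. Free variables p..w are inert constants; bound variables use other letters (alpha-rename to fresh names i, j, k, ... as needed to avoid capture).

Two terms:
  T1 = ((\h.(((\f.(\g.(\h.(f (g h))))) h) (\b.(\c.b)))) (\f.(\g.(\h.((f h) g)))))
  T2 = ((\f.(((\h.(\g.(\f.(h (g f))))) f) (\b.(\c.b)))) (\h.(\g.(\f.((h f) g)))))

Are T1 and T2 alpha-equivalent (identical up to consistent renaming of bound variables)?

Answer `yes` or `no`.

Term 1: ((\h.(((\f.(\g.(\h.(f (g h))))) h) (\b.(\c.b)))) (\f.(\g.(\h.((f h) g)))))
Term 2: ((\f.(((\h.(\g.(\f.(h (g f))))) f) (\b.(\c.b)))) (\h.(\g.(\f.((h f) g)))))
Alpha-equivalence: compare structure up to binder renaming.
Result: True

Answer: yes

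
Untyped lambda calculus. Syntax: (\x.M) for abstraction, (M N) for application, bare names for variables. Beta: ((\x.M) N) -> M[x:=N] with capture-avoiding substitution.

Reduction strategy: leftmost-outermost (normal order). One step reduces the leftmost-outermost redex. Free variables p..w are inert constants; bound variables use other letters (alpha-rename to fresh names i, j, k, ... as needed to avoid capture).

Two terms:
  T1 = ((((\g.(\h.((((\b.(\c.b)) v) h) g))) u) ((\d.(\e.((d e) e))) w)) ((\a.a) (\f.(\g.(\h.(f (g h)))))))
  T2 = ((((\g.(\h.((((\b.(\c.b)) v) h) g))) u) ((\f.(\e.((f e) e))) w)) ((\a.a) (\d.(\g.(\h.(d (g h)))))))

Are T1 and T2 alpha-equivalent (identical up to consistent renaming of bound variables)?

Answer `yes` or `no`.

Answer: yes

Derivation:
Term 1: ((((\g.(\h.((((\b.(\c.b)) v) h) g))) u) ((\d.(\e.((d e) e))) w)) ((\a.a) (\f.(\g.(\h.(f (g h)))))))
Term 2: ((((\g.(\h.((((\b.(\c.b)) v) h) g))) u) ((\f.(\e.((f e) e))) w)) ((\a.a) (\d.(\g.(\h.(d (g h)))))))
Alpha-equivalence: compare structure up to binder renaming.
Result: True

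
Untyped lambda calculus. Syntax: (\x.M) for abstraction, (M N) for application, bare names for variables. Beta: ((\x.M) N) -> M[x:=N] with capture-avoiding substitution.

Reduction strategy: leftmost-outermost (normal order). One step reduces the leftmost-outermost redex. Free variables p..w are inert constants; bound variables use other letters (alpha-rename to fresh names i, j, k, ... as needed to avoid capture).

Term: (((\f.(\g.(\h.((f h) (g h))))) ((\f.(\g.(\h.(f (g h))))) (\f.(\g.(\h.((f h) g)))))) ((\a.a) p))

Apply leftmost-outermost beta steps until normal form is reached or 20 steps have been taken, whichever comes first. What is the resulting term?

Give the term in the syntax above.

Step 0: (((\f.(\g.(\h.((f h) (g h))))) ((\f.(\g.(\h.(f (g h))))) (\f.(\g.(\h.((f h) g)))))) ((\a.a) p))
Step 1: ((\g.(\h.((((\f.(\g.(\h.(f (g h))))) (\f.(\g.(\h.((f h) g))))) h) (g h)))) ((\a.a) p))
Step 2: (\h.((((\f.(\g.(\h.(f (g h))))) (\f.(\g.(\h.((f h) g))))) h) (((\a.a) p) h)))
Step 3: (\h.(((\g.(\h.((\f.(\g.(\h.((f h) g)))) (g h)))) h) (((\a.a) p) h)))
Step 4: (\h.((\i.((\f.(\g.(\h.((f h) g)))) (h i))) (((\a.a) p) h)))
Step 5: (\h.((\f.(\g.(\h.((f h) g)))) (h (((\a.a) p) h))))
Step 6: (\h.(\g.(\i.(((h (((\a.a) p) h)) i) g))))
Step 7: (\h.(\g.(\i.(((h (p h)) i) g))))

Answer: (\h.(\g.(\i.(((h (p h)) i) g))))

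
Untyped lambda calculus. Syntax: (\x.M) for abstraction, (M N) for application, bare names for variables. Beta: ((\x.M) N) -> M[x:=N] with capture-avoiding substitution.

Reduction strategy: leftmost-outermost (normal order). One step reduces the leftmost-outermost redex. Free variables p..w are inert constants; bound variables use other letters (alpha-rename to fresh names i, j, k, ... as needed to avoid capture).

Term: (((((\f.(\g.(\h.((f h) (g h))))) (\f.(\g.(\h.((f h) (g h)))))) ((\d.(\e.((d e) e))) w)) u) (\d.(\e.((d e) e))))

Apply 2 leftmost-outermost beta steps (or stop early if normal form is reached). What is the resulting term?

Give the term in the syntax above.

Step 0: (((((\f.(\g.(\h.((f h) (g h))))) (\f.(\g.(\h.((f h) (g h)))))) ((\d.(\e.((d e) e))) w)) u) (\d.(\e.((d e) e))))
Step 1: ((((\g.(\h.(((\f.(\g.(\h.((f h) (g h))))) h) (g h)))) ((\d.(\e.((d e) e))) w)) u) (\d.(\e.((d e) e))))
Step 2: (((\h.(((\f.(\g.(\h.((f h) (g h))))) h) (((\d.(\e.((d e) e))) w) h))) u) (\d.(\e.((d e) e))))

Answer: (((\h.(((\f.(\g.(\h.((f h) (g h))))) h) (((\d.(\e.((d e) e))) w) h))) u) (\d.(\e.((d e) e))))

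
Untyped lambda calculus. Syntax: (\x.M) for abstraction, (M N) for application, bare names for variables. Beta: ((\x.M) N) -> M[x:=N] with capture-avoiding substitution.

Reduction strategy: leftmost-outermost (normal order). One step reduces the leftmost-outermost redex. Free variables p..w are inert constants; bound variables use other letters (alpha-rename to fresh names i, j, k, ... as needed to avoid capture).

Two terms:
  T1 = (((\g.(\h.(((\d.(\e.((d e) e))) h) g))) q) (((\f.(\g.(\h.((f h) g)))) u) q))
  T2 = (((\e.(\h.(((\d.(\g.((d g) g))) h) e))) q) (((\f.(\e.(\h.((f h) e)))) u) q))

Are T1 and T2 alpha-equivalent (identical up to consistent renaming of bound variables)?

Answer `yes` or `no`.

Answer: yes

Derivation:
Term 1: (((\g.(\h.(((\d.(\e.((d e) e))) h) g))) q) (((\f.(\g.(\h.((f h) g)))) u) q))
Term 2: (((\e.(\h.(((\d.(\g.((d g) g))) h) e))) q) (((\f.(\e.(\h.((f h) e)))) u) q))
Alpha-equivalence: compare structure up to binder renaming.
Result: True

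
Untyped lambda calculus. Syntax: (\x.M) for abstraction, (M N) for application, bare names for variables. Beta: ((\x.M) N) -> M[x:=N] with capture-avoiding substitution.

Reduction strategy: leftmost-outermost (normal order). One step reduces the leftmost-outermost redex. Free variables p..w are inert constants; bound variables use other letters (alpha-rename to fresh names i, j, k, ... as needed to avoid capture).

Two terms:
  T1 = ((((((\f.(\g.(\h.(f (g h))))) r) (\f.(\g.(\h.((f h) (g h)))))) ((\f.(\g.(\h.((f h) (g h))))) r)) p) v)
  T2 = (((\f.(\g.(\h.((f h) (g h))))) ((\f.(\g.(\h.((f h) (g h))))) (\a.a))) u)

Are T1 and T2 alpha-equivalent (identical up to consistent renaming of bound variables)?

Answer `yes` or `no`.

Answer: no

Derivation:
Term 1: ((((((\f.(\g.(\h.(f (g h))))) r) (\f.(\g.(\h.((f h) (g h)))))) ((\f.(\g.(\h.((f h) (g h))))) r)) p) v)
Term 2: (((\f.(\g.(\h.((f h) (g h))))) ((\f.(\g.(\h.((f h) (g h))))) (\a.a))) u)
Alpha-equivalence: compare structure up to binder renaming.
Result: False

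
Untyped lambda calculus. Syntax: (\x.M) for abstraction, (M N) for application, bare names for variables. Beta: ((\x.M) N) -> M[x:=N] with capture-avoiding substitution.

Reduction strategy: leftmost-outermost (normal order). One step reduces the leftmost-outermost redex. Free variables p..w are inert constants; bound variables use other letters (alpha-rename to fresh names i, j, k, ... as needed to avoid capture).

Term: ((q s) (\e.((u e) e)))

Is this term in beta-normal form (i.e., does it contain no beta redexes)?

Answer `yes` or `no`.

Term: ((q s) (\e.((u e) e)))
No beta redexes found.

Answer: yes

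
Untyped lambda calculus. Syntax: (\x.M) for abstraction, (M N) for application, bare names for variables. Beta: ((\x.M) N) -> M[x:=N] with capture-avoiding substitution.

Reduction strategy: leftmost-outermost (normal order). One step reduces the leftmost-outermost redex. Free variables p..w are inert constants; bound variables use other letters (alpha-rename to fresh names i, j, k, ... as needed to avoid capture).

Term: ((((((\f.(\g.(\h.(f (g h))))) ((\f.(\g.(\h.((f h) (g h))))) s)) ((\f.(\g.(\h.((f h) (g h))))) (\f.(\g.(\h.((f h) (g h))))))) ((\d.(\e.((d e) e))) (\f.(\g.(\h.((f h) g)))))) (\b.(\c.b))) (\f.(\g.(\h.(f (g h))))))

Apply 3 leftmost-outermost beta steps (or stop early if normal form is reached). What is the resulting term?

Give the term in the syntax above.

Step 0: ((((((\f.(\g.(\h.(f (g h))))) ((\f.(\g.(\h.((f h) (g h))))) s)) ((\f.(\g.(\h.((f h) (g h))))) (\f.(\g.(\h.((f h) (g h))))))) ((\d.(\e.((d e) e))) (\f.(\g.(\h.((f h) g)))))) (\b.(\c.b))) (\f.(\g.(\h.(f (g h))))))
Step 1: (((((\g.(\h.(((\f.(\g.(\h.((f h) (g h))))) s) (g h)))) ((\f.(\g.(\h.((f h) (g h))))) (\f.(\g.(\h.((f h) (g h))))))) ((\d.(\e.((d e) e))) (\f.(\g.(\h.((f h) g)))))) (\b.(\c.b))) (\f.(\g.(\h.(f (g h))))))
Step 2: ((((\h.(((\f.(\g.(\h.((f h) (g h))))) s) (((\f.(\g.(\h.((f h) (g h))))) (\f.(\g.(\h.((f h) (g h)))))) h))) ((\d.(\e.((d e) e))) (\f.(\g.(\h.((f h) g)))))) (\b.(\c.b))) (\f.(\g.(\h.(f (g h))))))
Step 3: (((((\f.(\g.(\h.((f h) (g h))))) s) (((\f.(\g.(\h.((f h) (g h))))) (\f.(\g.(\h.((f h) (g h)))))) ((\d.(\e.((d e) e))) (\f.(\g.(\h.((f h) g))))))) (\b.(\c.b))) (\f.(\g.(\h.(f (g h))))))

Answer: (((((\f.(\g.(\h.((f h) (g h))))) s) (((\f.(\g.(\h.((f h) (g h))))) (\f.(\g.(\h.((f h) (g h)))))) ((\d.(\e.((d e) e))) (\f.(\g.(\h.((f h) g))))))) (\b.(\c.b))) (\f.(\g.(\h.(f (g h))))))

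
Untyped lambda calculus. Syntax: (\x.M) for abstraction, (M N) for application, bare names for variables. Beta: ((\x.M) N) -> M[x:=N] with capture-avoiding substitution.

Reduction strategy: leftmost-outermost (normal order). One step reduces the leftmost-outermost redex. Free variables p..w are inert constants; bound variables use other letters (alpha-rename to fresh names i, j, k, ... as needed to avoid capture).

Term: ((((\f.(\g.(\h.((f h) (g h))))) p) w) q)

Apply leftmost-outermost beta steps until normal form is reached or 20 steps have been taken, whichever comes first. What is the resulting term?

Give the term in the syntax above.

Step 0: ((((\f.(\g.(\h.((f h) (g h))))) p) w) q)
Step 1: (((\g.(\h.((p h) (g h)))) w) q)
Step 2: ((\h.((p h) (w h))) q)
Step 3: ((p q) (w q))

Answer: ((p q) (w q))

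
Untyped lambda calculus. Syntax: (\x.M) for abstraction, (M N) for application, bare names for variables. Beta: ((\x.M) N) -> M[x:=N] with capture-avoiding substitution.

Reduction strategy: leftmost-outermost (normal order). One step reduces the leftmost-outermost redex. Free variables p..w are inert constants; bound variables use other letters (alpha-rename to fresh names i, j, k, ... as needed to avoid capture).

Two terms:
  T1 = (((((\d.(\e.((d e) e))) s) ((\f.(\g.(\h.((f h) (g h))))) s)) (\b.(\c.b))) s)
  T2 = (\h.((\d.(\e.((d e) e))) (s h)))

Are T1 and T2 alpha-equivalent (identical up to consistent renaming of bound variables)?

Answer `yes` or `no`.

Term 1: (((((\d.(\e.((d e) e))) s) ((\f.(\g.(\h.((f h) (g h))))) s)) (\b.(\c.b))) s)
Term 2: (\h.((\d.(\e.((d e) e))) (s h)))
Alpha-equivalence: compare structure up to binder renaming.
Result: False

Answer: no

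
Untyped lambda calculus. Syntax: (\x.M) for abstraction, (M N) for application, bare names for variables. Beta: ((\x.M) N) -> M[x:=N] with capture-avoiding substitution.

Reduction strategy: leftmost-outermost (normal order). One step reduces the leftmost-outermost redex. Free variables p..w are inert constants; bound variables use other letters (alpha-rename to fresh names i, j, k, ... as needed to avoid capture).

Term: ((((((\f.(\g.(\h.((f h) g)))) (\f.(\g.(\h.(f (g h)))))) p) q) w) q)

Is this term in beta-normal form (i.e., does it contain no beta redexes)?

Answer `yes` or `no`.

Answer: no

Derivation:
Term: ((((((\f.(\g.(\h.((f h) g)))) (\f.(\g.(\h.(f (g h)))))) p) q) w) q)
Found 1 beta redex(es).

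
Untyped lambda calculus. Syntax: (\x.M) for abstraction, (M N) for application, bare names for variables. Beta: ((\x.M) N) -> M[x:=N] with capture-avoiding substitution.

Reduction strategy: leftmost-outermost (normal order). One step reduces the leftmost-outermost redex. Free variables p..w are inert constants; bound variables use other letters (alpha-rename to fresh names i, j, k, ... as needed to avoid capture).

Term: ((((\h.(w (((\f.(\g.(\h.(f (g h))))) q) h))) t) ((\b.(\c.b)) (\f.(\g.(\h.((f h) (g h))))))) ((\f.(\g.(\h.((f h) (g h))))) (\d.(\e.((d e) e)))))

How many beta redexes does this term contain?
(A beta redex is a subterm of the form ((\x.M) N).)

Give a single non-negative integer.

Answer: 4

Derivation:
Term: ((((\h.(w (((\f.(\g.(\h.(f (g h))))) q) h))) t) ((\b.(\c.b)) (\f.(\g.(\h.((f h) (g h))))))) ((\f.(\g.(\h.((f h) (g h))))) (\d.(\e.((d e) e)))))
  Redex: ((\h.(w (((\f.(\g.(\h.(f (g h))))) q) h))) t)
  Redex: ((\f.(\g.(\h.(f (g h))))) q)
  Redex: ((\b.(\c.b)) (\f.(\g.(\h.((f h) (g h))))))
  Redex: ((\f.(\g.(\h.((f h) (g h))))) (\d.(\e.((d e) e))))
Total redexes: 4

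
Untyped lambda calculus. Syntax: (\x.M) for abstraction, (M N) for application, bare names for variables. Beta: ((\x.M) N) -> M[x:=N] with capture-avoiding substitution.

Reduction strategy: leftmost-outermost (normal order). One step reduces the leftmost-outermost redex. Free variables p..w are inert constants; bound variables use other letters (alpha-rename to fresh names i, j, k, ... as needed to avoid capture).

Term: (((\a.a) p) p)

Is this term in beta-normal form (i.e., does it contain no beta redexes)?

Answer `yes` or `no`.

Term: (((\a.a) p) p)
Found 1 beta redex(es).

Answer: no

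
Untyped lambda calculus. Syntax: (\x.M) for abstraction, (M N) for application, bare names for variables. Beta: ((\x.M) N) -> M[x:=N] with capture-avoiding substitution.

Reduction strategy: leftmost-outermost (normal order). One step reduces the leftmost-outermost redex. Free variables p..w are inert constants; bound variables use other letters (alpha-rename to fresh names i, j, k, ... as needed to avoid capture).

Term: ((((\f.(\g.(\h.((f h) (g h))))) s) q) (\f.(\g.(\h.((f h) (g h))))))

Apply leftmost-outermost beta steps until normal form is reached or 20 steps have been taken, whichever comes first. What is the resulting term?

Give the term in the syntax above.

Step 0: ((((\f.(\g.(\h.((f h) (g h))))) s) q) (\f.(\g.(\h.((f h) (g h))))))
Step 1: (((\g.(\h.((s h) (g h)))) q) (\f.(\g.(\h.((f h) (g h))))))
Step 2: ((\h.((s h) (q h))) (\f.(\g.(\h.((f h) (g h))))))
Step 3: ((s (\f.(\g.(\h.((f h) (g h)))))) (q (\f.(\g.(\h.((f h) (g h)))))))

Answer: ((s (\f.(\g.(\h.((f h) (g h)))))) (q (\f.(\g.(\h.((f h) (g h)))))))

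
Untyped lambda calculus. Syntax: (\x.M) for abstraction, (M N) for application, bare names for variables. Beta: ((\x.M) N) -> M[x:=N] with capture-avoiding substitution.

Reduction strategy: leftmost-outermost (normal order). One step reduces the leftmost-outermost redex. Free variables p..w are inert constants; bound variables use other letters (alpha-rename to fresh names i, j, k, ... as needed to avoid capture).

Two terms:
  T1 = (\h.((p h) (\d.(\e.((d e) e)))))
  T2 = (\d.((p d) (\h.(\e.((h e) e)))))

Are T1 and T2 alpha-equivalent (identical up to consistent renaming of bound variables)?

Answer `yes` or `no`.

Answer: yes

Derivation:
Term 1: (\h.((p h) (\d.(\e.((d e) e)))))
Term 2: (\d.((p d) (\h.(\e.((h e) e)))))
Alpha-equivalence: compare structure up to binder renaming.
Result: True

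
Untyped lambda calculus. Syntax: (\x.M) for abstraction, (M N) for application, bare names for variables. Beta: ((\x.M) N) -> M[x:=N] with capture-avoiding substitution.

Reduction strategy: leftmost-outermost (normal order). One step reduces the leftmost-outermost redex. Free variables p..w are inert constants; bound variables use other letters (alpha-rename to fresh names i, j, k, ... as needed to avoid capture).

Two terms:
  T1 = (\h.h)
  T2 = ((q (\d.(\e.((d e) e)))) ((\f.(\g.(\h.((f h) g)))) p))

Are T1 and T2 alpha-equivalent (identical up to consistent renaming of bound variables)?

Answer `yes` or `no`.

Term 1: (\h.h)
Term 2: ((q (\d.(\e.((d e) e)))) ((\f.(\g.(\h.((f h) g)))) p))
Alpha-equivalence: compare structure up to binder renaming.
Result: False

Answer: no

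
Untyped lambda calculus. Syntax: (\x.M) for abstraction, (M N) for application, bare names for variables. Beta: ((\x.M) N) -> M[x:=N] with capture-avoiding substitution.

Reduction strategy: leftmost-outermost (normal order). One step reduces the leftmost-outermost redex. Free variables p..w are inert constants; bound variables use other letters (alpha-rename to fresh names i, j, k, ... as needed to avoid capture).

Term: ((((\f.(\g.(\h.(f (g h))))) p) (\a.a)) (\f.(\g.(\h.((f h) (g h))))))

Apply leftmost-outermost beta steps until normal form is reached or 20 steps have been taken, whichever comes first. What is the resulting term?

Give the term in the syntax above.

Step 0: ((((\f.(\g.(\h.(f (g h))))) p) (\a.a)) (\f.(\g.(\h.((f h) (g h))))))
Step 1: (((\g.(\h.(p (g h)))) (\a.a)) (\f.(\g.(\h.((f h) (g h))))))
Step 2: ((\h.(p ((\a.a) h))) (\f.(\g.(\h.((f h) (g h))))))
Step 3: (p ((\a.a) (\f.(\g.(\h.((f h) (g h)))))))
Step 4: (p (\f.(\g.(\h.((f h) (g h))))))

Answer: (p (\f.(\g.(\h.((f h) (g h))))))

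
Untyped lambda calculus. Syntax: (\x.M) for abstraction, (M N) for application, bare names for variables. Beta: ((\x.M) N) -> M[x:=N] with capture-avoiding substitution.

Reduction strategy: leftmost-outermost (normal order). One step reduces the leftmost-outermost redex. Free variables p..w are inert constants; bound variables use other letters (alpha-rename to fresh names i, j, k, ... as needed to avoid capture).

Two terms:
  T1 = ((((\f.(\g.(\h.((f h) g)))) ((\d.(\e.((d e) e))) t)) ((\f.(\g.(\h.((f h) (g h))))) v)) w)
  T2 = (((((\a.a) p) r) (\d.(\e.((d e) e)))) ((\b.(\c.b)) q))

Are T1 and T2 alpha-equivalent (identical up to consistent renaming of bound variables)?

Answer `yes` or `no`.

Term 1: ((((\f.(\g.(\h.((f h) g)))) ((\d.(\e.((d e) e))) t)) ((\f.(\g.(\h.((f h) (g h))))) v)) w)
Term 2: (((((\a.a) p) r) (\d.(\e.((d e) e)))) ((\b.(\c.b)) q))
Alpha-equivalence: compare structure up to binder renaming.
Result: False

Answer: no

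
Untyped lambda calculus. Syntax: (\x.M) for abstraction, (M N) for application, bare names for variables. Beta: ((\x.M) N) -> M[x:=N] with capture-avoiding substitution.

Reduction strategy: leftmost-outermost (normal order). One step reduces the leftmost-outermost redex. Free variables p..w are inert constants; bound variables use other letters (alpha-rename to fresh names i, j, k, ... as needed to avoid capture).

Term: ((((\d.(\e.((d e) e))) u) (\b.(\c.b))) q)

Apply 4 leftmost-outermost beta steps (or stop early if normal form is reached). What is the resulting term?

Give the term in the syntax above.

Step 0: ((((\d.(\e.((d e) e))) u) (\b.(\c.b))) q)
Step 1: (((\e.((u e) e)) (\b.(\c.b))) q)
Step 2: (((u (\b.(\c.b))) (\b.(\c.b))) q)
Step 3: (normal form reached)

Answer: (((u (\b.(\c.b))) (\b.(\c.b))) q)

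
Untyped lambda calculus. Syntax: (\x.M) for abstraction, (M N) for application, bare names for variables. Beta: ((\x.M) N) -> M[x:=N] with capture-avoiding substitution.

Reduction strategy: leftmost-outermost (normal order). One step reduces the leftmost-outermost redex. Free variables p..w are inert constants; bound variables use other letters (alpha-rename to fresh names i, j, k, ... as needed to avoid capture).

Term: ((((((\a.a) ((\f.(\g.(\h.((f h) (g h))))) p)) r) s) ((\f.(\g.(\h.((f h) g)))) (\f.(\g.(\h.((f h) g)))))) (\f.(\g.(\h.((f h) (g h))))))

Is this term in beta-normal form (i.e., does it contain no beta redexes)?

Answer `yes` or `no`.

Term: ((((((\a.a) ((\f.(\g.(\h.((f h) (g h))))) p)) r) s) ((\f.(\g.(\h.((f h) g)))) (\f.(\g.(\h.((f h) g)))))) (\f.(\g.(\h.((f h) (g h))))))
Found 3 beta redex(es).

Answer: no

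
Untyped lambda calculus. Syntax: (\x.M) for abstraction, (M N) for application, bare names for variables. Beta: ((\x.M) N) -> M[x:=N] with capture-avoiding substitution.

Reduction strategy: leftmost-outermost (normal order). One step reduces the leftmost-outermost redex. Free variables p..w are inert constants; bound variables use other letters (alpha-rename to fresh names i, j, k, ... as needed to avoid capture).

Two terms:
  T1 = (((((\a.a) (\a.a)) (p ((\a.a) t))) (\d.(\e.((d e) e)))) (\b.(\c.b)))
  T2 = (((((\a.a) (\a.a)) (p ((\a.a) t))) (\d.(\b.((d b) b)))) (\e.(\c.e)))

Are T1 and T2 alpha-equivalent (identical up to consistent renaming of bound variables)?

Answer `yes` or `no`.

Term 1: (((((\a.a) (\a.a)) (p ((\a.a) t))) (\d.(\e.((d e) e)))) (\b.(\c.b)))
Term 2: (((((\a.a) (\a.a)) (p ((\a.a) t))) (\d.(\b.((d b) b)))) (\e.(\c.e)))
Alpha-equivalence: compare structure up to binder renaming.
Result: True

Answer: yes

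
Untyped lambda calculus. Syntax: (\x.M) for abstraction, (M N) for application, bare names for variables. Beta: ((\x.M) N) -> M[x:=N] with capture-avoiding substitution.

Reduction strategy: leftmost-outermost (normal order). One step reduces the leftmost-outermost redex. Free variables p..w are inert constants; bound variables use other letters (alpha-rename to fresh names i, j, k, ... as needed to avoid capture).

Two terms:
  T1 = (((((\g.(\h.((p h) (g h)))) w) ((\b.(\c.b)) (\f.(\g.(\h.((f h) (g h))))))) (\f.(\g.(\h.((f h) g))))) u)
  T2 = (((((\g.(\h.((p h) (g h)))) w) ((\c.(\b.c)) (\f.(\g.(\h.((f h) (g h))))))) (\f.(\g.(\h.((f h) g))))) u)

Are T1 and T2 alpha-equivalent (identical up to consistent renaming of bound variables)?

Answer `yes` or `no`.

Term 1: (((((\g.(\h.((p h) (g h)))) w) ((\b.(\c.b)) (\f.(\g.(\h.((f h) (g h))))))) (\f.(\g.(\h.((f h) g))))) u)
Term 2: (((((\g.(\h.((p h) (g h)))) w) ((\c.(\b.c)) (\f.(\g.(\h.((f h) (g h))))))) (\f.(\g.(\h.((f h) g))))) u)
Alpha-equivalence: compare structure up to binder renaming.
Result: True

Answer: yes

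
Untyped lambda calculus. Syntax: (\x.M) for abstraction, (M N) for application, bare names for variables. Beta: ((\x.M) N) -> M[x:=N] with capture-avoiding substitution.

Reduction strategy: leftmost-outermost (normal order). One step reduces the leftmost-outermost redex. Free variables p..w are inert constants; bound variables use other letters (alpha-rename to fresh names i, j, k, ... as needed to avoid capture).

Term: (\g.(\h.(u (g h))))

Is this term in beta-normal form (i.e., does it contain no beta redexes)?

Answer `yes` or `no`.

Term: (\g.(\h.(u (g h))))
No beta redexes found.

Answer: yes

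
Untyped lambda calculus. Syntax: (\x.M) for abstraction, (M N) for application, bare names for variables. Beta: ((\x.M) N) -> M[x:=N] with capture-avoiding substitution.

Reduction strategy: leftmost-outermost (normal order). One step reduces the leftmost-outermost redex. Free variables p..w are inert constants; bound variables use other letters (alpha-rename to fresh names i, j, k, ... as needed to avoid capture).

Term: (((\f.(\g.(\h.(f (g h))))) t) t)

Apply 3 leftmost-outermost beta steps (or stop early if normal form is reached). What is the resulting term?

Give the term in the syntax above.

Step 0: (((\f.(\g.(\h.(f (g h))))) t) t)
Step 1: ((\g.(\h.(t (g h)))) t)
Step 2: (\h.(t (t h)))
Step 3: (normal form reached)

Answer: (\h.(t (t h)))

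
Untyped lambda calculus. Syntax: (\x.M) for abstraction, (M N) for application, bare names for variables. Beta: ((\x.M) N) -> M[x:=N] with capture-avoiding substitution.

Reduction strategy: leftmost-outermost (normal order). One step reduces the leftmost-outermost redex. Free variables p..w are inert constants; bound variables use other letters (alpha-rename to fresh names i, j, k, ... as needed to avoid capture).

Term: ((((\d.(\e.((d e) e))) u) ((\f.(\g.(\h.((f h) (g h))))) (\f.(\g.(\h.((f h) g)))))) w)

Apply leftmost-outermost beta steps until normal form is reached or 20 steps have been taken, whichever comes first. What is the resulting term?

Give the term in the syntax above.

Step 0: ((((\d.(\e.((d e) e))) u) ((\f.(\g.(\h.((f h) (g h))))) (\f.(\g.(\h.((f h) g)))))) w)
Step 1: (((\e.((u e) e)) ((\f.(\g.(\h.((f h) (g h))))) (\f.(\g.(\h.((f h) g)))))) w)
Step 2: (((u ((\f.(\g.(\h.((f h) (g h))))) (\f.(\g.(\h.((f h) g)))))) ((\f.(\g.(\h.((f h) (g h))))) (\f.(\g.(\h.((f h) g)))))) w)
Step 3: (((u (\g.(\h.(((\f.(\g.(\h.((f h) g)))) h) (g h))))) ((\f.(\g.(\h.((f h) (g h))))) (\f.(\g.(\h.((f h) g)))))) w)
Step 4: (((u (\g.(\h.((\g.(\i.((h i) g))) (g h))))) ((\f.(\g.(\h.((f h) (g h))))) (\f.(\g.(\h.((f h) g)))))) w)
Step 5: (((u (\g.(\h.(\i.((h i) (g h)))))) ((\f.(\g.(\h.((f h) (g h))))) (\f.(\g.(\h.((f h) g)))))) w)
Step 6: (((u (\g.(\h.(\i.((h i) (g h)))))) (\g.(\h.(((\f.(\g.(\h.((f h) g)))) h) (g h))))) w)
Step 7: (((u (\g.(\h.(\i.((h i) (g h)))))) (\g.(\h.((\g.(\i.((h i) g))) (g h))))) w)
Step 8: (((u (\g.(\h.(\i.((h i) (g h)))))) (\g.(\h.(\i.((h i) (g h)))))) w)

Answer: (((u (\g.(\h.(\i.((h i) (g h)))))) (\g.(\h.(\i.((h i) (g h)))))) w)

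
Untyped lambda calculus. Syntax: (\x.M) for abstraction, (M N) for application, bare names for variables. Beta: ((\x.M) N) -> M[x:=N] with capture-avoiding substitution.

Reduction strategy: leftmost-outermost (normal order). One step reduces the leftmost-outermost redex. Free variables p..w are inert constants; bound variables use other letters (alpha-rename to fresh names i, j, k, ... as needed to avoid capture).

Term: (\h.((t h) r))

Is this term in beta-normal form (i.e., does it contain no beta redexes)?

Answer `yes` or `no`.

Answer: yes

Derivation:
Term: (\h.((t h) r))
No beta redexes found.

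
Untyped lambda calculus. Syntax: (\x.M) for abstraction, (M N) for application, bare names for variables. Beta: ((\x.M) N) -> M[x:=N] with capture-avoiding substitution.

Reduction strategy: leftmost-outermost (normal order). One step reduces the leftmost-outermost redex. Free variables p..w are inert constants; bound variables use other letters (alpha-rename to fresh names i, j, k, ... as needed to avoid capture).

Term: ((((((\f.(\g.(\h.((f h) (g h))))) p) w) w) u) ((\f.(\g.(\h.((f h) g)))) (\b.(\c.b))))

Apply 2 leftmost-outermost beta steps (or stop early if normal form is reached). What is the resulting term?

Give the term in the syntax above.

Step 0: ((((((\f.(\g.(\h.((f h) (g h))))) p) w) w) u) ((\f.(\g.(\h.((f h) g)))) (\b.(\c.b))))
Step 1: (((((\g.(\h.((p h) (g h)))) w) w) u) ((\f.(\g.(\h.((f h) g)))) (\b.(\c.b))))
Step 2: ((((\h.((p h) (w h))) w) u) ((\f.(\g.(\h.((f h) g)))) (\b.(\c.b))))

Answer: ((((\h.((p h) (w h))) w) u) ((\f.(\g.(\h.((f h) g)))) (\b.(\c.b))))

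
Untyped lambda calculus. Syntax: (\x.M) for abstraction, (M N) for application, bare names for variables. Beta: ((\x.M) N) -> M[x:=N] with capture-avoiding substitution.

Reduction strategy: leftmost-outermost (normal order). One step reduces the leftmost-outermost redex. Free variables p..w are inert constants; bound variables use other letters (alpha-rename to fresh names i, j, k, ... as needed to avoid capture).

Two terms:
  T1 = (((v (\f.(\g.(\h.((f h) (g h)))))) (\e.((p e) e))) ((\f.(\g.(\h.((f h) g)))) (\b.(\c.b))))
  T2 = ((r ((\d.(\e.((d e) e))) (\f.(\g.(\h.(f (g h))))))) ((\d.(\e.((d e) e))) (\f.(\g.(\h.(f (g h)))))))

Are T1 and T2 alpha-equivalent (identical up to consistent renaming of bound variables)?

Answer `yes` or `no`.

Term 1: (((v (\f.(\g.(\h.((f h) (g h)))))) (\e.((p e) e))) ((\f.(\g.(\h.((f h) g)))) (\b.(\c.b))))
Term 2: ((r ((\d.(\e.((d e) e))) (\f.(\g.(\h.(f (g h))))))) ((\d.(\e.((d e) e))) (\f.(\g.(\h.(f (g h)))))))
Alpha-equivalence: compare structure up to binder renaming.
Result: False

Answer: no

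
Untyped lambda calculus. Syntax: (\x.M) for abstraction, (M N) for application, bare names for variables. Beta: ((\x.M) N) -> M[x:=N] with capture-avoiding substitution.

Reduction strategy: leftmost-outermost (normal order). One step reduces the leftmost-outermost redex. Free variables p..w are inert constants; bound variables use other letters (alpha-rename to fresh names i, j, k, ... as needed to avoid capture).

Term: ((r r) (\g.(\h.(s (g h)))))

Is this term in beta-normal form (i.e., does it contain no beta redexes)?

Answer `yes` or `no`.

Term: ((r r) (\g.(\h.(s (g h)))))
No beta redexes found.

Answer: yes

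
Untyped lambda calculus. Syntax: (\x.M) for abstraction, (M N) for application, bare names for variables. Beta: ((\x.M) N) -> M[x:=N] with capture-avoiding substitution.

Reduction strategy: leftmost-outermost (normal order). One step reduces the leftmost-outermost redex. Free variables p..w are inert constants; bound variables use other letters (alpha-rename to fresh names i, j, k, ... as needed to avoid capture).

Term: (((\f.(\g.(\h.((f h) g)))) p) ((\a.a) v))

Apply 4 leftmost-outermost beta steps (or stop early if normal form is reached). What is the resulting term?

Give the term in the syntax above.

Answer: (\h.((p h) v))

Derivation:
Step 0: (((\f.(\g.(\h.((f h) g)))) p) ((\a.a) v))
Step 1: ((\g.(\h.((p h) g))) ((\a.a) v))
Step 2: (\h.((p h) ((\a.a) v)))
Step 3: (\h.((p h) v))
Step 4: (normal form reached)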